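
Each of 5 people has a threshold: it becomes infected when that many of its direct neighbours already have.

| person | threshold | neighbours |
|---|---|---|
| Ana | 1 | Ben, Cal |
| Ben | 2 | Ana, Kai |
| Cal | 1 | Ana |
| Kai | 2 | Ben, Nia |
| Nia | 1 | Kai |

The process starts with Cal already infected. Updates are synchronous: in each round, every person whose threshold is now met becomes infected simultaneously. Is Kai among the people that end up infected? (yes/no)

no

Round 1 — Cal becomes infected (initial).
Round 2 — checking thresholds:
  Ana: 1 of 2 neighbours ≥ 1, becomes infected.
Round 3 — no new infections; cascade stops.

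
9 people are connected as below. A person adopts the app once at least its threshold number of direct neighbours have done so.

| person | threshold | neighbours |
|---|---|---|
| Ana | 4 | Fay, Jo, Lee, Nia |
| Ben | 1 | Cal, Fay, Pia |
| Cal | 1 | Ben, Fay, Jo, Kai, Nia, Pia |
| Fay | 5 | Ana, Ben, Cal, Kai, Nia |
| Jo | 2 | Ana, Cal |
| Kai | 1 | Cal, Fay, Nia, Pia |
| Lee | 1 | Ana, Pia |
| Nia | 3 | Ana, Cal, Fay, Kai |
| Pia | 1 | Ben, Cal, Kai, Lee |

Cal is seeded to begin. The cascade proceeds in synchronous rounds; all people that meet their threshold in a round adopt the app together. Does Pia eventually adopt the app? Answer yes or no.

Round 1 — Cal adopts the app (initial).
Round 2 — checking thresholds:
  Ben: 1 of 3 neighbours ≥ 1, adopts the app.
  Fay: 1 of 5 neighbours < 5, below threshold.
  Jo: 1 of 2 neighbours < 2, below threshold.
  Kai: 1 of 4 neighbours ≥ 1, adopts the app.
  Nia: 1 of 4 neighbours < 3, below threshold.
  Pia: 1 of 4 neighbours ≥ 1, adopts the app.
Round 3 — checking thresholds:
  Fay: 3 of 5 neighbours < 5, below threshold.
  Jo: 1 of 2 neighbours < 2, below threshold.
  Lee: 1 of 2 neighbours ≥ 1, adopts the app.
  Nia: 2 of 4 neighbours < 3, below threshold.
Round 4 — no new adoptions; cascade stops.

yes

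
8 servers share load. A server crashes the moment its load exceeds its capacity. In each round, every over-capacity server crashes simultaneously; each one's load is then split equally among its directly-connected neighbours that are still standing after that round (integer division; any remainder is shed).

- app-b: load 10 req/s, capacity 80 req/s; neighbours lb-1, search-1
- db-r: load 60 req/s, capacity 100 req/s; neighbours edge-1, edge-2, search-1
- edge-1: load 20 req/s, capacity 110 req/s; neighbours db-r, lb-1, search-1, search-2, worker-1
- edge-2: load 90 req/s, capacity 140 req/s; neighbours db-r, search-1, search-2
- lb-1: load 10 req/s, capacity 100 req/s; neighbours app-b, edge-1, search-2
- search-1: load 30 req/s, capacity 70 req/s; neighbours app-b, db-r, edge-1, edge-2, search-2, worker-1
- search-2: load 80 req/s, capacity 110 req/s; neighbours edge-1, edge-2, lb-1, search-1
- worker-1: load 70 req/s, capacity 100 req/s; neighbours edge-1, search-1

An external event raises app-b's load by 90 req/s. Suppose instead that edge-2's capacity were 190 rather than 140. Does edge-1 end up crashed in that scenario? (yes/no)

no

With edge-2's capacity at 190:
Round 1 — app-b at 100 > 80. app-b crashes.
  app-b sheds 100 req/s to lb-1, search-1: 50 each.
    lb-1: 10+50 = 60 ≤ 100
    search-1: 30+50 = 80 > 70
Round 2 — search-1 crashes.
  search-1 sheds 80 req/s to db-r, edge-1, edge-2, search-2, worker-1: 16 each.
    db-r: 60+16 = 76 ≤ 100
    edge-1: 20+16 = 36 ≤ 110
    edge-2: 90+16 = 106 ≤ 190
    search-2: 80+16 = 96 ≤ 110
    worker-1: 70+16 = 86 ≤ 100
No further crashes.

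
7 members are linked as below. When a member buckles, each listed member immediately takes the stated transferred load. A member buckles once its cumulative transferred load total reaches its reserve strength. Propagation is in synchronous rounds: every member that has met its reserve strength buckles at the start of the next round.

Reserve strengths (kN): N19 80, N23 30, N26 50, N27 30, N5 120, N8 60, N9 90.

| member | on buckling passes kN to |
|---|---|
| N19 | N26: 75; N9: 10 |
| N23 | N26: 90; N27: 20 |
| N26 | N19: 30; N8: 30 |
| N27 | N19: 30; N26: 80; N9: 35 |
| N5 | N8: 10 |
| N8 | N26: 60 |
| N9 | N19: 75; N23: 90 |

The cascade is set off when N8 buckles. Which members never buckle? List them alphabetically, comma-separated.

Round 1 — N8 buckles (initial).
  N26: +60 → 60 ≥ 50
Round 2 — N26 buckles.
  N19: +30 → 30 < 80
No further bucklings.

N19, N23, N27, N5, N9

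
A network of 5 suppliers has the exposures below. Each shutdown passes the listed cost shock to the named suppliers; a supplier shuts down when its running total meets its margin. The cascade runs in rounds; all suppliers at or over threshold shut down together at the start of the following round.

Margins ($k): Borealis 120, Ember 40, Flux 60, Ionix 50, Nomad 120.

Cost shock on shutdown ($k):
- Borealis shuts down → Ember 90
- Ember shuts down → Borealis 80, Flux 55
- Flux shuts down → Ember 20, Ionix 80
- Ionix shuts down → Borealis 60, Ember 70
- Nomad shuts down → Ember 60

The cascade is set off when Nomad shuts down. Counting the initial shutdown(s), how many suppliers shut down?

Round 1 — Nomad shuts down (initial).
  Ember: +60 → 60 ≥ 40
Round 2 — Ember shuts down.
  Borealis: +80 → 80 < 120
  Flux: +55 → 55 < 60
No further shutdowns.

2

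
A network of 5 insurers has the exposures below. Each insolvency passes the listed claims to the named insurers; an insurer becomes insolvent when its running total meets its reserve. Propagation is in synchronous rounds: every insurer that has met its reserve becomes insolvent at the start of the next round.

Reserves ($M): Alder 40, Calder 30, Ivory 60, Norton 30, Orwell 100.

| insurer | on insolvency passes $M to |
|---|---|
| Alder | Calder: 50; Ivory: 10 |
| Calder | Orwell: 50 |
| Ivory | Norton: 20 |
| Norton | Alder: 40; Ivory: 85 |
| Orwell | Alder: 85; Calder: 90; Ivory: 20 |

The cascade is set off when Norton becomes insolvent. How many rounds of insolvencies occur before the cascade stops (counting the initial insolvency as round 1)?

Round 1 — Norton becomes insolvent (initial).
  Alder: +40 → 40 ≥ 40
  Ivory: +85 → 85 ≥ 60
Round 2 — Alder, Ivory become insolvent.
  Calder: +50 → 50 ≥ 30
Round 3 — Calder becomes insolvent.
  Orwell: +50 → 50 < 100
No further insolvencies.

3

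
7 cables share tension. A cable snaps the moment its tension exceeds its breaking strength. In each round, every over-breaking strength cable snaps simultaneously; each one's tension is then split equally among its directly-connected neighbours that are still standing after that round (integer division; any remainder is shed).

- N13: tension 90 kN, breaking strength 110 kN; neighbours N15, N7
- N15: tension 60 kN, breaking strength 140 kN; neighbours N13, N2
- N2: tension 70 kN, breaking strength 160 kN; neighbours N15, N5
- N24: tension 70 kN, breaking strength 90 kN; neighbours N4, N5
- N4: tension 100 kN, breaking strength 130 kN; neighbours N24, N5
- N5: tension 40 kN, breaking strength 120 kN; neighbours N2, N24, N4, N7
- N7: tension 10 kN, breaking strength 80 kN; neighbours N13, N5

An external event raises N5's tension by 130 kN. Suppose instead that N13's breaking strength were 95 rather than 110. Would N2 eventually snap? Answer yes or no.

With N13's breaking strength at 95:
Round 1 — N5 at 170 > 120. N5 snaps.
  N5 sheds 170 kN to N2, N24, N4, N7: 42 each (2 lost).
    N2: 70+42 = 112 ≤ 160
    N24: 70+42 = 112 > 90
    N4: 100+42 = 142 > 130
    N7: 10+42 = 52 ≤ 80
Round 2 — N24, N4 snap.
  N24 sheds 112 kN: no online neighbours, lost.
  N4 sheds 142 kN: no online neighbours, lost.
No further breaks.

no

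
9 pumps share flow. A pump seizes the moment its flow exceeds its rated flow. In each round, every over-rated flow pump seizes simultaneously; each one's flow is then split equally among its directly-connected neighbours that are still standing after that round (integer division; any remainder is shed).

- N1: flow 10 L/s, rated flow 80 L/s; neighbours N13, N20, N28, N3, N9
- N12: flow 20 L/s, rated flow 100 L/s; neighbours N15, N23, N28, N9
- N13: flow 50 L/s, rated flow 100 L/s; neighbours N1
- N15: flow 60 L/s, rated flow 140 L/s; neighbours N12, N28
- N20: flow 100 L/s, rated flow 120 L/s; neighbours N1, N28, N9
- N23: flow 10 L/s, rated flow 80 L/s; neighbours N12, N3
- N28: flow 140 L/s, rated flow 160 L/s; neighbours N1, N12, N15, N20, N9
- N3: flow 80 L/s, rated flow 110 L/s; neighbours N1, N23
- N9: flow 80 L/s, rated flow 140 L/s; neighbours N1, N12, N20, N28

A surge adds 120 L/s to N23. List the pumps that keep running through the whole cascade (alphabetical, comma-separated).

N13

Round 1 — N23 at 130 > 80. N23 seizes.
  N23 sheds 130 L/s to N12, N3: 65 each.
    N12: 20+65 = 85 ≤ 100
    N3: 80+65 = 145 > 110
Round 2 — N3 seizes.
  N3 sheds 145 L/s to N1: 145 each.
    N1: 10+145 = 155 > 80
Round 3 — N1 seizes.
  N1 sheds 155 L/s to N13, N20, N28, N9: 38 each (3 lost).
    N13: 50+38 = 88 ≤ 100
    N20: 100+38 = 138 > 120
    N28: 140+38 = 178 > 160
    N9: 80+38 = 118 ≤ 140
Round 4 — N20, N28 seize.
  N20 sheds 138 L/s to N9: 138 each.
    N9: 118+138 = 256 > 140
  N28 sheds 178 L/s to N12, N15, N9: 59 each (1 lost).
    N12: 85+59 = 144 > 100
    N15: 60+59 = 119 ≤ 140
    N9: 256+59 = 315 > 140
Round 5 — N12, N9 seize.
  N12 sheds 144 L/s to N15: 144 each.
    N15: 119+144 = 263 > 140
  N9 sheds 315 L/s: no online neighbours, lost.
Round 6 — N15 seizes.
  N15 sheds 263 L/s: no online neighbours, lost.
No further seizures.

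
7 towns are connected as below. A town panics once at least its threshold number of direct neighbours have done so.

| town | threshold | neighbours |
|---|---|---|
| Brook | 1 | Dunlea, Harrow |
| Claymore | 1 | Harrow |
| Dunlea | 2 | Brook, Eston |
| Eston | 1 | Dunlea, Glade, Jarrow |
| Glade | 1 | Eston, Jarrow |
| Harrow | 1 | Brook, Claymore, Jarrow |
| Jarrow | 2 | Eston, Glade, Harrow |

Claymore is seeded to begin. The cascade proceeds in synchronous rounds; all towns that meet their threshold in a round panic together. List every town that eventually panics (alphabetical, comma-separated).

Brook, Claymore, Harrow

Round 1 — Claymore panics (initial).
Round 2 — checking thresholds:
  Harrow: 1 of 3 neighbours ≥ 1, panics.
Round 3 — checking thresholds:
  Brook: 1 of 2 neighbours ≥ 1, panics.
  Jarrow: 1 of 3 neighbours < 2, below threshold.
Round 4 — no new panics; cascade stops.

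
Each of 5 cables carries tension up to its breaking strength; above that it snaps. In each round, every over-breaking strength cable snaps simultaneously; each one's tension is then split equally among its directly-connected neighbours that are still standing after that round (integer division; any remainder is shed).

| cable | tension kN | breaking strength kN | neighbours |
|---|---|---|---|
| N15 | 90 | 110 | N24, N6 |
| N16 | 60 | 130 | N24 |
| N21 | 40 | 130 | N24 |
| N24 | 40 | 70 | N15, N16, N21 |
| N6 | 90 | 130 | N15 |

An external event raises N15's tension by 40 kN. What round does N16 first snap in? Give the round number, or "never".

Round 1 — N15 at 130 > 110. N15 snaps.
  N15 sheds 130 kN to N24, N6: 65 each.
    N24: 40+65 = 105 > 70
    N6: 90+65 = 155 > 130
Round 2 — N24, N6 snap.
  N24 sheds 105 kN to N16, N21: 52 each (1 lost).
    N16: 60+52 = 112 ≤ 130
    N21: 40+52 = 92 ≤ 130
  N6 sheds 155 kN: no online neighbours, lost.
No further breaks.

never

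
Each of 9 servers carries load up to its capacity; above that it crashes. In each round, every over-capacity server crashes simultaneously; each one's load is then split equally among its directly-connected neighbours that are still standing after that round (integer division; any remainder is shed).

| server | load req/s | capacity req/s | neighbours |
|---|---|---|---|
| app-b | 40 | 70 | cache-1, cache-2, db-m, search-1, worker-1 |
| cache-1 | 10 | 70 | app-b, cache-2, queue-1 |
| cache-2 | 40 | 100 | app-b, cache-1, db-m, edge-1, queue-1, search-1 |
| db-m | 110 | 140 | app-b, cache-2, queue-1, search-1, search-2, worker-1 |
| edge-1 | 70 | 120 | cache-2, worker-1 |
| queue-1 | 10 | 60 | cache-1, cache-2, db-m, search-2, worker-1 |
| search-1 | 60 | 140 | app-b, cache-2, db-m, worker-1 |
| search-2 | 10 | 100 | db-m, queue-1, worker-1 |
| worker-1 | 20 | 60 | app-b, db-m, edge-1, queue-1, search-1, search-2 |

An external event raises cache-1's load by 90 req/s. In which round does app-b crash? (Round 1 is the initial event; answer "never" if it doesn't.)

Round 1 — cache-1 at 100 > 70. cache-1 crashes.
  cache-1 sheds 100 req/s to app-b, cache-2, queue-1: 33 each (1 lost).
    app-b: 40+33 = 73 > 70
    cache-2: 40+33 = 73 ≤ 100
    queue-1: 10+33 = 43 ≤ 60
Round 2 — app-b crashes.
  app-b sheds 73 req/s to cache-2, db-m, search-1, worker-1: 18 each (1 lost).
    cache-2: 73+18 = 91 ≤ 100
    db-m: 110+18 = 128 ≤ 140
    search-1: 60+18 = 78 ≤ 140
    worker-1: 20+18 = 38 ≤ 60
No further crashes.

2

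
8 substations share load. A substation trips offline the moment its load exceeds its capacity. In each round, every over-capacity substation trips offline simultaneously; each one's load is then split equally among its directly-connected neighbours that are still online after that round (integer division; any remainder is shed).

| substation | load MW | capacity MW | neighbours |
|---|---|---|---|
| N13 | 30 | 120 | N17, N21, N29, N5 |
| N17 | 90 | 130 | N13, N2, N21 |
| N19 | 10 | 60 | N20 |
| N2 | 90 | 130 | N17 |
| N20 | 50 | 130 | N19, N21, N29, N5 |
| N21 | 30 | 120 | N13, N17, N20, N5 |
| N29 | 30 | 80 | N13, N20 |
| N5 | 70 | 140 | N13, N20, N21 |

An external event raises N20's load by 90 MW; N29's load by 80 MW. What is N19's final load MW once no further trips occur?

56

Round 1 — N20 at 140 > 130; N29 at 110 > 80. N20, N29 trip offline.
  N20 sheds 140 MW to N19, N21, N5: 46 each (2 lost).
    N19: 10+46 = 56 ≤ 60
    N21: 30+46 = 76 ≤ 120
    N5: 70+46 = 116 ≤ 140
  N29 sheds 110 MW to N13: 110 each.
    N13: 30+110 = 140 > 120
Round 2 — N13 trips offline.
  N13 sheds 140 MW to N17, N21, N5: 46 each (2 lost).
    N17: 90+46 = 136 > 130
    N21: 76+46 = 122 > 120
    N5: 116+46 = 162 > 140
Round 3 — N17, N21, N5 trip offline.
  N17 sheds 136 MW to N2: 136 each.
    N2: 90+136 = 226 > 130
  N21 sheds 122 MW: no online neighbours, lost.
  N5 sheds 162 MW: no online neighbours, lost.
Round 4 — N2 trips offline.
  N2 sheds 226 MW: no online neighbours, lost.
No further trips.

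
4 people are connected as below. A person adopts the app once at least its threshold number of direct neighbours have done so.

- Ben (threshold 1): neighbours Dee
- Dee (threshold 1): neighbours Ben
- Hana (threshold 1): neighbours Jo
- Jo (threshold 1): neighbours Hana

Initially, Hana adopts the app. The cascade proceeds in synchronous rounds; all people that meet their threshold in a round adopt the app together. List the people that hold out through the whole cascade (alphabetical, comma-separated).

Ben, Dee

Round 1 — Hana adopts the app (initial).
Round 2 — checking thresholds:
  Jo: 1 of 1 neighbours ≥ 1, adopts the app.
Round 3 — no new adoptions; cascade stops.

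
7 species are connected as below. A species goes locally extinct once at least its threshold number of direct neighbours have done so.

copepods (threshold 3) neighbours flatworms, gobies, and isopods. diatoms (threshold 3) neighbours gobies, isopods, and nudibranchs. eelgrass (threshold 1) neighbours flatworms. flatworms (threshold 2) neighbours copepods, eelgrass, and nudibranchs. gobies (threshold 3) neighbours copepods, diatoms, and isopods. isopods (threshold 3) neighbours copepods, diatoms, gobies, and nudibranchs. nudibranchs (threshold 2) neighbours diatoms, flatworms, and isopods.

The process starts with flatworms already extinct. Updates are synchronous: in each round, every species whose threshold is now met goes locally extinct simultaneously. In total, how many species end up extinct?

2

Round 1 — flatworms goes locally extinct (initial).
Round 2 — checking thresholds:
  copepods: 1 of 3 neighbours < 3, not yet.
  eelgrass: 1 of 1 neighbours ≥ 1, goes locally extinct.
  nudibranchs: 1 of 3 neighbours < 2, not yet.
Round 3 — no new extinctions; cascade stops.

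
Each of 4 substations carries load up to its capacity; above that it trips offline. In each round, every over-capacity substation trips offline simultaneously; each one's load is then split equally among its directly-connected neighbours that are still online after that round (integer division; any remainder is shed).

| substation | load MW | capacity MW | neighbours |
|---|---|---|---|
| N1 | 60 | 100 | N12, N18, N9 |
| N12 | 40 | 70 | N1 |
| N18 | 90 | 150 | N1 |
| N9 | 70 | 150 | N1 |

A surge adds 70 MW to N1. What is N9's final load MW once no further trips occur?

113

Round 1 — N1 at 130 > 100. N1 trips offline.
  N1 sheds 130 MW to N12, N18, N9: 43 each (1 lost).
    N12: 40+43 = 83 > 70
    N18: 90+43 = 133 ≤ 150
    N9: 70+43 = 113 ≤ 150
Round 2 — N12 trips offline.
  N12 sheds 83 MW: no online neighbours, lost.
No further trips.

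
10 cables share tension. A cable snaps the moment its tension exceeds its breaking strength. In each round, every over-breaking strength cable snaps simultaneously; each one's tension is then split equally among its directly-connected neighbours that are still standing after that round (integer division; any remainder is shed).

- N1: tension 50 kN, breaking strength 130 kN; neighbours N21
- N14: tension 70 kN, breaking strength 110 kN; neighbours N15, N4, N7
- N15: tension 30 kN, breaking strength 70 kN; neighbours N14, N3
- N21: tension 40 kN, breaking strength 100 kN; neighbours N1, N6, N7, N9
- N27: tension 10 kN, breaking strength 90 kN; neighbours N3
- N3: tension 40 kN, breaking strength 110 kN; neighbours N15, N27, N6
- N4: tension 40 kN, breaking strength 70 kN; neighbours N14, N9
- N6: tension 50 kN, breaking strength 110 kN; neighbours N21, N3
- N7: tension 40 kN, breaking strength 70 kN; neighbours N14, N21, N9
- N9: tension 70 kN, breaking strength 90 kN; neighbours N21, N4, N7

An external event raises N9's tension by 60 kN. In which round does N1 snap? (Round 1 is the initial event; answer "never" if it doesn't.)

Round 1 — N9 at 130 > 90. N9 snaps.
  N9 sheds 130 kN to N21, N4, N7: 43 each (1 lost).
    N21: 40+43 = 83 ≤ 100
    N4: 40+43 = 83 > 70
    N7: 40+43 = 83 > 70
Round 2 — N4, N7 snap.
  N4 sheds 83 kN to N14: 83 each.
    N14: 70+83 = 153 > 110
  N7 sheds 83 kN to N14, N21: 41 each (1 lost).
    N14: 153+41 = 194 > 110
    N21: 83+41 = 124 > 100
Round 3 — N14, N21 snap.
  N14 sheds 194 kN to N15: 194 each.
    N15: 30+194 = 224 > 70
  N21 sheds 124 kN to N1, N6: 62 each.
    N1: 50+62 = 112 ≤ 130
    N6: 50+62 = 112 > 110
Round 4 — N15, N6 snap.
  N15 sheds 224 kN to N3: 224 each.
    N3: 40+224 = 264 > 110
  N6 sheds 112 kN to N3: 112 each.
    N3: 264+112 = 376 > 110
Round 5 — N3 snaps.
  N3 sheds 376 kN to N27: 376 each.
    N27: 10+376 = 386 > 90
Round 6 — N27 snaps.
  N27 sheds 386 kN: no online neighbours, lost.
No further breaks.

never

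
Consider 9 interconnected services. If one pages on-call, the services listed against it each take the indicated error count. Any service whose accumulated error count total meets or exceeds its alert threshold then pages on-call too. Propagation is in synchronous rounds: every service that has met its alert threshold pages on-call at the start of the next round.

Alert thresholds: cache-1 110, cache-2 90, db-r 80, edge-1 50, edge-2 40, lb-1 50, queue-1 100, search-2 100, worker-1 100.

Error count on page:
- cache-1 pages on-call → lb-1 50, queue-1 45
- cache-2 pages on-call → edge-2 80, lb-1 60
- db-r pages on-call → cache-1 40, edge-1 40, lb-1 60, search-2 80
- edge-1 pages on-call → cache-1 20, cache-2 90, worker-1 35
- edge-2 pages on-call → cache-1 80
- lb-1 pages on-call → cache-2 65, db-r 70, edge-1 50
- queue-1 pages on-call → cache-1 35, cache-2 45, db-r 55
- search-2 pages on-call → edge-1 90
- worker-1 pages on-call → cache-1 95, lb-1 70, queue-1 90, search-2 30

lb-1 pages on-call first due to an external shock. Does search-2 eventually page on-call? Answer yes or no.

no

Round 1 — lb-1 pages on-call (initial).
  cache-2: +65 → 65 < 90
  db-r: +70 → 70 < 80
  edge-1: +50 → 50 ≥ 50
Round 2 — edge-1 pages on-call.
  cache-1: +20 → 20 < 110
  cache-2: +90 → 155 ≥ 90
  worker-1: +35 → 35 < 100
Round 3 — cache-2 pages on-call.
  edge-2: +80 → 80 ≥ 40
Round 4 — edge-2 pages on-call.
  cache-1: +80 → 100 < 110
No further pages.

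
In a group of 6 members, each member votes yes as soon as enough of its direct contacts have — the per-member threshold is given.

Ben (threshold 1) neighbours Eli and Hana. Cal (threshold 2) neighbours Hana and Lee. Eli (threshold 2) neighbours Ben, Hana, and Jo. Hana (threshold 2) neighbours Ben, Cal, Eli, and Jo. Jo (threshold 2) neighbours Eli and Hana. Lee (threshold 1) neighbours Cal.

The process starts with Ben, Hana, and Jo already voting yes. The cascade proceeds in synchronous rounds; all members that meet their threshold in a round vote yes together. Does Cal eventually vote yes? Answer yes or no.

no

Round 1 — Ben, Hana, Jo vote yes (initial).
Round 2 — checking thresholds:
  Cal: 1 of 2 neighbours < 2, not yet.
  Eli: 3 of 3 neighbours ≥ 2, votes yes.
Round 3 — no new yes votes; cascade stops.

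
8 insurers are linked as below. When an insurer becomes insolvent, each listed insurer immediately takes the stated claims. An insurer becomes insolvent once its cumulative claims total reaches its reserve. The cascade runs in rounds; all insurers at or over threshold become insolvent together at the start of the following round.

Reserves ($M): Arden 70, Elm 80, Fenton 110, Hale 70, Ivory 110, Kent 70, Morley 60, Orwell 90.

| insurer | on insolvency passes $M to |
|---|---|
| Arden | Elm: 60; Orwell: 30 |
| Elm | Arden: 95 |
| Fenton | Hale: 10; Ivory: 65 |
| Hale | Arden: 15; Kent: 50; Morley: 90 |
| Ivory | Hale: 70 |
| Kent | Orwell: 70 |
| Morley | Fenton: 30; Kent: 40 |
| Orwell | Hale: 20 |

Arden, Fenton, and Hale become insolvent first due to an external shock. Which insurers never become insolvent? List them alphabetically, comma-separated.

Elm, Ivory

Round 1 — Arden, Fenton, Hale become insolvent (initial).
  Elm: +60 → 60 < 80
  Ivory: +65 → 65 < 110
  Kent: +50 → 50 < 70
  Morley: +90 → 90 ≥ 60
  Orwell: +30 → 30 < 90
Round 2 — Morley becomes insolvent.
  Kent: +40 → 90 ≥ 70
Round 3 — Kent becomes insolvent.
  Orwell: +70 → 100 ≥ 90
Round 4 — Orwell becomes insolvent.
No further insolvencies.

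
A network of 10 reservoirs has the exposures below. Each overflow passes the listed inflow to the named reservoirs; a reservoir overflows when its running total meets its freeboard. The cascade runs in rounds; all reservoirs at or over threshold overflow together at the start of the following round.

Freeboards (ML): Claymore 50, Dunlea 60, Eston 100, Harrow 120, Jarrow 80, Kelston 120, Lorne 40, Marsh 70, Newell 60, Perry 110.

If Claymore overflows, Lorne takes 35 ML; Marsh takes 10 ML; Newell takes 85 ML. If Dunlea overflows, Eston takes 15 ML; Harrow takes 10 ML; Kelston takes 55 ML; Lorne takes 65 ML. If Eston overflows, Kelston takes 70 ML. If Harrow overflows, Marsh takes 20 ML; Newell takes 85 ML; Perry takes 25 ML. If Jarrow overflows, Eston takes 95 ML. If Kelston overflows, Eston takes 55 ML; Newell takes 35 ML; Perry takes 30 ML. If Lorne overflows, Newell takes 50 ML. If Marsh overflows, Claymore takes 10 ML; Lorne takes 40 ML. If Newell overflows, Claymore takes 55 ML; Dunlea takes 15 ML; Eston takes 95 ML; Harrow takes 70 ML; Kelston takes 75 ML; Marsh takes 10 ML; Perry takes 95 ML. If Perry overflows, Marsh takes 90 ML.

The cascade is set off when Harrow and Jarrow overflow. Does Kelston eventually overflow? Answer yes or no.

Round 1 — Harrow, Jarrow overflow (initial).
  Eston: +95 → 95 < 100
  Marsh: +20 → 20 < 70
  Newell: +85 → 85 ≥ 60
  Perry: +25 → 25 < 110
Round 2 — Newell overflows.
  Claymore: +55 → 55 ≥ 50
  Dunlea: +15 → 15 < 60
  Eston: +95 → 190 ≥ 100
  Kelston: +75 → 75 < 120
  Marsh: +10 → 30 < 70
  Perry: +95 → 120 ≥ 110
Round 3 — Claymore, Eston, Perry overflow.
  Kelston: +70 → 145 ≥ 120
  Lorne: +35 → 35 < 40
  Marsh: +10+90 → 130 ≥ 70
Round 4 — Kelston, Marsh overflow.
  Lorne: +40 → 75 ≥ 40
Round 5 — Lorne overflows.
No further overflows.

yes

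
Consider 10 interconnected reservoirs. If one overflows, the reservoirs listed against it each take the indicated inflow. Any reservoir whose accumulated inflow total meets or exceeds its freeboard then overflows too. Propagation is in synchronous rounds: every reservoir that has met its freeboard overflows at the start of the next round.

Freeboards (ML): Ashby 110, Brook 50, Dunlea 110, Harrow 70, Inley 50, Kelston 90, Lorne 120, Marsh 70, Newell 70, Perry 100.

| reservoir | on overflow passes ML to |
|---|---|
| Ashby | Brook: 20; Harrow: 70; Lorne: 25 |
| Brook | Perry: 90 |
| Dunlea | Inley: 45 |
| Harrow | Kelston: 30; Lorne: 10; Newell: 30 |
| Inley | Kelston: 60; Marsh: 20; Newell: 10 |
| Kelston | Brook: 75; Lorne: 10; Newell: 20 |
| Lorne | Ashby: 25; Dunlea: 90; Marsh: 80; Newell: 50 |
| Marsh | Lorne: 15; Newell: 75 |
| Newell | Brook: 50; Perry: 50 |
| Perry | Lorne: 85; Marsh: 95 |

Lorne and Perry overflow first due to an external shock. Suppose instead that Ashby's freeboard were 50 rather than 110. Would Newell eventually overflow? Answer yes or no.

yes

With Ashby's freeboard at 50:
Round 1 — Lorne, Perry overflow (initial).
  Ashby: +25 → 25 < 50
  Dunlea: +90 → 90 < 110
  Marsh: +80+95 → 175 ≥ 70
  Newell: +50 → 50 < 70
Round 2 — Marsh overflows.
  Newell: +75 → 125 ≥ 70
Round 3 — Newell overflows.
  Brook: +50 → 50 ≥ 50
Round 4 — Brook overflows.
No further overflows.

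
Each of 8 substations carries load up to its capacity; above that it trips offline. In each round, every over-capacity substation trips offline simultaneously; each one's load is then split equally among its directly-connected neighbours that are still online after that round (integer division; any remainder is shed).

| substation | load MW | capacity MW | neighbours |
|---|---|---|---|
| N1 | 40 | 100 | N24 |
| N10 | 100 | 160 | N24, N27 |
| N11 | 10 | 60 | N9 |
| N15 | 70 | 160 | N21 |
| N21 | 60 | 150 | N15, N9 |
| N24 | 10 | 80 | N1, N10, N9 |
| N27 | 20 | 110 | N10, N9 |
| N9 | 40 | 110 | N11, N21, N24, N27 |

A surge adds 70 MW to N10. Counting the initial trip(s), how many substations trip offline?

Round 1 — N10 at 170 > 160. N10 trips offline.
  N10 sheds 170 MW to N24, N27: 85 each.
    N24: 10+85 = 95 > 80
    N27: 20+85 = 105 ≤ 110
Round 2 — N24 trips offline.
  N24 sheds 95 MW to N1, N9: 47 each (1 lost).
    N1: 40+47 = 87 ≤ 100
    N9: 40+47 = 87 ≤ 110
No further trips.

2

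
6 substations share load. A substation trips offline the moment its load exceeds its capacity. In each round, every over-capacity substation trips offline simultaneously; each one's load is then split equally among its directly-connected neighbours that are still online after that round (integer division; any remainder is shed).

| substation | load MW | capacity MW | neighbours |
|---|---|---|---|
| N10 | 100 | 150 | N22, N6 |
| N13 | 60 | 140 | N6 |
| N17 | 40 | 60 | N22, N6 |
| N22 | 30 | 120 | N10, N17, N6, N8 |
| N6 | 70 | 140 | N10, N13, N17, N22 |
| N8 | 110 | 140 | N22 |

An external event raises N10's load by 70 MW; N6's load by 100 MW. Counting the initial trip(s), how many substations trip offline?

5

Round 1 — N10 at 170 > 150; N6 at 170 > 140. N10, N6 trip offline.
  N10 sheds 170 MW to N22: 170 each.
    N22: 30+170 = 200 > 120
  N6 sheds 170 MW to N13, N17, N22: 56 each (2 lost).
    N13: 60+56 = 116 ≤ 140
    N17: 40+56 = 96 > 60
    N22: 200+56 = 256 > 120
Round 2 — N17, N22 trip offline.
  N17 sheds 96 MW: no online neighbours, lost.
  N22 sheds 256 MW to N8: 256 each.
    N8: 110+256 = 366 > 140
Round 3 — N8 trips offline.
  N8 sheds 366 MW: no online neighbours, lost.
No further trips.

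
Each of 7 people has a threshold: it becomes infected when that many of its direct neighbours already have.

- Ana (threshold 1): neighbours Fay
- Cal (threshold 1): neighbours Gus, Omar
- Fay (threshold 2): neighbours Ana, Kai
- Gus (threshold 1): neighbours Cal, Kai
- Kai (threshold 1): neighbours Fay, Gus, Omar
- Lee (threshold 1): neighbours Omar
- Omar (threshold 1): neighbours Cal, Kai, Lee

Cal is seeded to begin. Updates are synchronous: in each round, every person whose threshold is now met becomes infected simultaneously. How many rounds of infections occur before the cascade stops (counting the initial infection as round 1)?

3

Round 1 — Cal becomes infected (initial).
Round 2 — checking thresholds:
  Gus: 1 of 2 neighbours ≥ 1, becomes infected.
  Omar: 1 of 3 neighbours ≥ 1, becomes infected.
Round 3 — checking thresholds:
  Kai: 2 of 3 neighbours ≥ 1, becomes infected.
  Lee: 1 of 1 neighbours ≥ 1, becomes infected.
Round 4 — no new infections; cascade stops.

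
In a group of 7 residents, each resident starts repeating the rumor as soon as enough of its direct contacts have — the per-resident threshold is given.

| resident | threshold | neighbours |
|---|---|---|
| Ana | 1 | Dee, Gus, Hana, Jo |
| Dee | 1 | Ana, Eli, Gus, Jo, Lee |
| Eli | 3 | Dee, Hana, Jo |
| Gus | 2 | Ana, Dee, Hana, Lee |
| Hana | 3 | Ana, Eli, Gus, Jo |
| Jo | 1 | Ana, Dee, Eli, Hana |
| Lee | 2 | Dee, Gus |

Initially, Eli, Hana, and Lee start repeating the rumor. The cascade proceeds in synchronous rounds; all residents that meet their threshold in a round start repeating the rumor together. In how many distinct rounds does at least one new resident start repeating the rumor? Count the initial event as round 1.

Round 1 — Eli, Hana, Lee start repeating the rumor (initial).
Round 2 — checking thresholds:
  Ana: 1 of 4 neighbours ≥ 1, starts repeating the rumor.
  Dee: 2 of 5 neighbours ≥ 1, starts repeating the rumor.
  Gus: 2 of 4 neighbours ≥ 2, starts repeating the rumor.
  Jo: 2 of 4 neighbours ≥ 1, starts repeating the rumor.
Round 3 — no new spreads; cascade stops.

2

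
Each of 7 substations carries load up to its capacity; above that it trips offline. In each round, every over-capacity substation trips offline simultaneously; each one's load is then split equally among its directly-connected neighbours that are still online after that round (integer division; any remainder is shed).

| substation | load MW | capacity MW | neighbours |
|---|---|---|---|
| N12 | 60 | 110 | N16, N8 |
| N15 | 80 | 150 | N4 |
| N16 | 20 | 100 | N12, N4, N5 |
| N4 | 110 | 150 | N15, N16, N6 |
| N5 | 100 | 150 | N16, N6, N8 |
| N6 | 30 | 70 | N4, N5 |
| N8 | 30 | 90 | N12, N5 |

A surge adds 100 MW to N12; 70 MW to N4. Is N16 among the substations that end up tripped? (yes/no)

Round 1 — N12 at 160 > 110; N4 at 180 > 150. N12, N4 trip offline.
  N12 sheds 160 MW to N16, N8: 80 each.
    N16: 20+80 = 100 ≤ 100
    N8: 30+80 = 110 > 90
  N4 sheds 180 MW to N15, N16, N6: 60 each.
    N15: 80+60 = 140 ≤ 150
    N16: 100+60 = 160 > 100
    N6: 30+60 = 90 > 70
Round 2 — N16, N6, N8 trip offline.
  N16 sheds 160 MW to N5: 160 each.
    N5: 100+160 = 260 > 150
  N6 sheds 90 MW to N5: 90 each.
    N5: 260+90 = 350 > 150
  N8 sheds 110 MW to N5: 110 each.
    N5: 350+110 = 460 > 150
Round 3 — N5 trips offline.
  N5 sheds 460 MW: no online neighbours, lost.
No further trips.

yes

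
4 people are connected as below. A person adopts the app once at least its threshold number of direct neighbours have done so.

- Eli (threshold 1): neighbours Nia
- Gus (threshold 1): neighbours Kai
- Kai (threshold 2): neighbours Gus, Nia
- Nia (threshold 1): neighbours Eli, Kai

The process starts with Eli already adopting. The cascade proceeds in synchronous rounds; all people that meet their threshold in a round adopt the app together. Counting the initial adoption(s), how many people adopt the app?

Round 1 — Eli adopts the app (initial).
Round 2 — checking thresholds:
  Nia: 1 of 2 neighbours ≥ 1, adopts the app.
Round 3 — no new adoptions; cascade stops.

2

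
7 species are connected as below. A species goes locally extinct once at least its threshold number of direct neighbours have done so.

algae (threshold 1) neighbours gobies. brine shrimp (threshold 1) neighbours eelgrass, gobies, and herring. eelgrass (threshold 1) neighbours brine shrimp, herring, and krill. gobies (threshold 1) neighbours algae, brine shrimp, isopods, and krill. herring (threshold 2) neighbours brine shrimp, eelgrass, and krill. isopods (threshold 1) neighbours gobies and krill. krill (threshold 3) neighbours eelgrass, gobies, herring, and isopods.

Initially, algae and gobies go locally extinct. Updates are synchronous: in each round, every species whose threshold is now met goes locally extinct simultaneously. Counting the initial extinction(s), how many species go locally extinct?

Round 1 — algae, gobies go locally extinct (initial).
Round 2 — checking thresholds:
  brine shrimp: 1 of 3 neighbours ≥ 1, goes locally extinct.
  isopods: 1 of 2 neighbours ≥ 1, goes locally extinct.
  krill: 1 of 4 neighbours < 3, not yet.
Round 3 — checking thresholds:
  eelgrass: 1 of 3 neighbours ≥ 1, goes locally extinct.
  herring: 1 of 3 neighbours < 2, not yet.
  krill: 2 of 4 neighbours < 3, not yet.
Round 4 — checking thresholds:
  herring: 2 of 3 neighbours ≥ 2, goes locally extinct.
  krill: 3 of 4 neighbours ≥ 3, goes locally extinct.
Round 5 — no new extinctions; cascade stops.

7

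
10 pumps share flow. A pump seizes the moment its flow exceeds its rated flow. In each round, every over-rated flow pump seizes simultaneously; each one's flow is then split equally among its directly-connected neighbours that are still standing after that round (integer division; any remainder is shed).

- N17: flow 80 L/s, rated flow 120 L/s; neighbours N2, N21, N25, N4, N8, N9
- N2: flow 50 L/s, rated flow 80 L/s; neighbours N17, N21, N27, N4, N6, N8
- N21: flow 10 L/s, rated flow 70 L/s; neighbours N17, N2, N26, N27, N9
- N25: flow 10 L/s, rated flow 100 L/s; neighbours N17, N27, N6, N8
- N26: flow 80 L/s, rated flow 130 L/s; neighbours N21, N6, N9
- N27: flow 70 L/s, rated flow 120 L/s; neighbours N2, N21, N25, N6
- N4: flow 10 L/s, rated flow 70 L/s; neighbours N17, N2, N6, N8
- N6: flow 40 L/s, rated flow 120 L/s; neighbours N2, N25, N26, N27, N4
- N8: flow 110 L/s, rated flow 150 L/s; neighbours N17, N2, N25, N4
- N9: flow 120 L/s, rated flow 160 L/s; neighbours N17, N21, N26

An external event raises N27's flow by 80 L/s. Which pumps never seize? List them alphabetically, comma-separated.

Round 1 — N27 at 150 > 120. N27 seizes.
  N27 sheds 150 L/s to N2, N21, N25, N6: 37 each (2 lost).
    N2: 50+37 = 87 > 80
    N21: 10+37 = 47 ≤ 70
    N25: 10+37 = 47 ≤ 100
    N6: 40+37 = 77 ≤ 120
Round 2 — N2 seizes.
  N2 sheds 87 L/s to N17, N21, N4, N6, N8: 17 each (2 lost).
    N17: 80+17 = 97 ≤ 120
    N21: 47+17 = 64 ≤ 70
    N4: 10+17 = 27 ≤ 70
    N6: 77+17 = 94 ≤ 120
    N8: 110+17 = 127 ≤ 150
No further seizures.

N17, N21, N25, N26, N4, N6, N8, N9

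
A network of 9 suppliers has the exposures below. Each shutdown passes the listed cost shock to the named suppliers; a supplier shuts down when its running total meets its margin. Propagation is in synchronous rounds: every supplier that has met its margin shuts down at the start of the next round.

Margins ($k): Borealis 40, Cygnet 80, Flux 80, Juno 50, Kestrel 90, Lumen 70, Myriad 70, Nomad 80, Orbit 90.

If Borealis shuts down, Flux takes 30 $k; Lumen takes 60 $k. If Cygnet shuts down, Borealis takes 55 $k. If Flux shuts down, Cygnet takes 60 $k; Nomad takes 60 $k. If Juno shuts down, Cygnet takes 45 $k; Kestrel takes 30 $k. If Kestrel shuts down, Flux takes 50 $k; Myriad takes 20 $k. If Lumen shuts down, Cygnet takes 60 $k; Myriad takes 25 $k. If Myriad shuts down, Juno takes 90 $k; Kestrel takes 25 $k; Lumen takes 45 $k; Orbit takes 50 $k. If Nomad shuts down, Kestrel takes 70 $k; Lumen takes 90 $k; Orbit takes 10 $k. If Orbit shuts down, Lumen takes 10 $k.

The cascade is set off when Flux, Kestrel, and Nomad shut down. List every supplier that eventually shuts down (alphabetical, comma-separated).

Round 1 — Flux, Kestrel, Nomad shut down (initial).
  Cygnet: +60 → 60 < 80
  Lumen: +90 → 90 ≥ 70
  Myriad: +20 → 20 < 70
  Orbit: +10 → 10 < 90
Round 2 — Lumen shuts down.
  Cygnet: +60 → 120 ≥ 80
  Myriad: +25 → 45 < 70
Round 3 — Cygnet shuts down.
  Borealis: +55 → 55 ≥ 40
Round 4 — Borealis shuts down.
No further shutdowns.

Borealis, Cygnet, Flux, Kestrel, Lumen, Nomad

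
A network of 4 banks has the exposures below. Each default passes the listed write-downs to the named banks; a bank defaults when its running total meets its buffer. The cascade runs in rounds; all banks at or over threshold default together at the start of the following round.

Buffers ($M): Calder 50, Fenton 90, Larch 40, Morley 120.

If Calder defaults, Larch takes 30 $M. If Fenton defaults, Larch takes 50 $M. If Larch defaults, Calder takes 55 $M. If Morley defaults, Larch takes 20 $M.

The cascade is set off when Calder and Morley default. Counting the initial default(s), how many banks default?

3

Round 1 — Calder, Morley default (initial).
  Larch: +30+20 → 50 ≥ 40
Round 2 — Larch defaults.
No further defaults.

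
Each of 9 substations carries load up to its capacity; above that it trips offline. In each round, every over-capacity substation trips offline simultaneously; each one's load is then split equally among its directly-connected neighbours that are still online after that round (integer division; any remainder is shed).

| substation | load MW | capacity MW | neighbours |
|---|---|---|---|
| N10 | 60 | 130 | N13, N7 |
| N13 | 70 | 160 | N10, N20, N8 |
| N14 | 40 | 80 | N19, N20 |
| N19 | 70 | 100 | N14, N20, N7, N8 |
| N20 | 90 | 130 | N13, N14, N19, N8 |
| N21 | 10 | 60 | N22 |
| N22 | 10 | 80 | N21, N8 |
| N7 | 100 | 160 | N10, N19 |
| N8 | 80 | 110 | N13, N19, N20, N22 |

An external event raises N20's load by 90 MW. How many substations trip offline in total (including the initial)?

7

Round 1 — N20 at 180 > 130. N20 trips offline.
  N20 sheds 180 MW to N13, N14, N19, N8: 45 each.
    N13: 70+45 = 115 ≤ 160
    N14: 40+45 = 85 > 80
    N19: 70+45 = 115 > 100
    N8: 80+45 = 125 > 110
Round 2 — N14, N19, N8 trip offline.
  N14 sheds 85 MW: no online neighbours, lost.
  N19 sheds 115 MW to N7: 115 each.
    N7: 100+115 = 215 > 160
  N8 sheds 125 MW to N13, N22: 62 each (1 lost).
    N13: 115+62 = 177 > 160
    N22: 10+62 = 72 ≤ 80
Round 3 — N13, N7 trip offline.
  N13 sheds 177 MW to N10: 177 each.
    N10: 60+177 = 237 > 130
  N7 sheds 215 MW to N10: 215 each.
    N10: 237+215 = 452 > 130
Round 4 — N10 trips offline.
  N10 sheds 452 MW: no online neighbours, lost.
No further trips.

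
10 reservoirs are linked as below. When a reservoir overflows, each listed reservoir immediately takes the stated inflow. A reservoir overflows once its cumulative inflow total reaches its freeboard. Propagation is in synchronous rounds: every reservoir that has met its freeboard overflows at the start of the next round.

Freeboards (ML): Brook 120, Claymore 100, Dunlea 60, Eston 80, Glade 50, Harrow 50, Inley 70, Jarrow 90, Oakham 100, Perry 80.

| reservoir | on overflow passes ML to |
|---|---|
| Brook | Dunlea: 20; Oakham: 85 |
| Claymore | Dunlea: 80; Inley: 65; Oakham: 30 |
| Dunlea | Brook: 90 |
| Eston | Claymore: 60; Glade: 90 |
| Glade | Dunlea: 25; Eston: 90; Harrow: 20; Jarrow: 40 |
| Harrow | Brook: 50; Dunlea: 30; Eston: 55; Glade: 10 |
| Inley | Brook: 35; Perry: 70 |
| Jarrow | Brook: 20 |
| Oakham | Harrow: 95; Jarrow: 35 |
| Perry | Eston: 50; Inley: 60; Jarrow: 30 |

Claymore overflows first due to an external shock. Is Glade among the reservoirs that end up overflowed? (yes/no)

Round 1 — Claymore overflows (initial).
  Dunlea: +80 → 80 ≥ 60
  Inley: +65 → 65 < 70
  Oakham: +30 → 30 < 100
Round 2 — Dunlea overflows.
  Brook: +90 → 90 < 120
No further overflows.

no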